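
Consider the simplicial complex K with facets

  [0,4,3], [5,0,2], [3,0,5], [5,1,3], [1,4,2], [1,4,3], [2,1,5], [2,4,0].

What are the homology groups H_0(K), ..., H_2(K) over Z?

We work with the vertex ordering 0 < 1 < 2 < 3 < 4 < 5. The simplices of K, each written with vertices in increasing order, are:

  0-simplices (6): [0], [1], [2], [3], [4], [5]
  1-simplices (12): [0,2], [0,3], [0,4], [0,5], [1,2], [1,3], [1,4], [1,5], [2,4], [2,5], [3,4], [3,5]
  2-simplices (8): [0,2,4], [0,2,5], [0,3,4], [0,3,5], [1,2,4], [1,2,5], [1,3,4], [1,3,5]

so the chain groups are C_0 ≅ Z^6, C_1 ≅ Z^12, C_2 ≅ Z^8.

Boundary ∂_1: C_1 → C_0 sends each edge [p,q] (with p < q) to q − p. For instance
  ∂[1,2] = [2] − [1].
This gives a 6×12 integer matrix of rank 5; reducing to Smith normal form yields diagonal entries (1,1,1,1,1).

∂_2: C_2 → C_1 maps a triangle to the signed sum of its edges. For instance
  ∂[0,3,5] = [3,5] − [0,5] + [0,3],
  ∂[0,3,4] = [3,4] − [0,4] + [0,3].
As a 12×8 matrix over Z this has rank 7, with invariant factors (1,1,1,1,1,1,1).

From H_k ≅ ker(∂_k) / im(∂_{k+1}) we obtain:

  H_0: rank C_0 − rank ∂_1 = 6 − 5 = 1, and the invariant factors of ∂_1 are all 1, so H_0 = Z.
  H_1: rank ker ∂_1 − rank ∂_2 = (12 − 5) − 7 = 0, and the invariant factors of ∂_2 are all 1, so H_1 = 0.
  H_2: rank ker ∂_2 − rank ∂_3 = (8 − 7) − 0 = 1, and there is no ∂_3, so H_2 = Z.

H_0 = Z,  H_1 = 0,  H_2 = Z.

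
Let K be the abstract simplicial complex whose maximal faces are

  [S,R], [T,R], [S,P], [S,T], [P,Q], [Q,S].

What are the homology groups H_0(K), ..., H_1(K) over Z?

Take the total order P < Q < R < S < T on the vertex set. Then K (dimension 1) consists of the simplices:

  0-simplices (5): P, Q, R, S, T
  1-simplices (6): PQ, PS, QS, RS, RT, ST

so the chain groups are C_0 ≅ Z^5, C_1 ≅ Z^6.

∂_1: C_1 → C_0 maps an edge to its endpoints' difference, ∂[p,q] = q − p.
This gives a 5×6 integer matrix of rank 4; reducing to Smith normal form yields diagonal entries (1,1,1,1).

From H_k ≅ ker(∂_k) / im(∂_{k+1}) we obtain:

  H_0: rank C_0 − rank ∂_1 = 5 − 4 = 1, and the invariant factors of ∂_1 are all 1, so H_0 = Z.
  H_1: rank ker ∂_1 − rank ∂_2 = (6 − 4) − 0 = 2, and there is no ∂_2, so H_1 = Z^2.

H_0 = Z,  H_1 = Z^2.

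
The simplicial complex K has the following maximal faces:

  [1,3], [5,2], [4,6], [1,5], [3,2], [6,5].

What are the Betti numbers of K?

Take the total order 1 < 2 < 3 < 4 < 5 < 6 on the vertex set. Then K (dimension 1) consists of the simplices:

  0-simplices (6): [1], [2], [3], [4], [5], [6]
  1-simplices (6): [1,3], [1,5], [2,3], [2,5], [4,6], [5,6]

giving chain groups C_0 ≅ Z^6, C_1 ≅ Z^6.

Boundary ∂_1: C_1 → C_0 maps an edge to its endpoints' difference, ∂[p,q] = q − p.
The resulting 6×6 matrix has rank 5, and its Smith normal form has invariant factors (1,1,1,1,1).

Computing H_k = (kernel of ∂_k) / (image of ∂_{k+1}):

  H_0: rank C_0 − rank ∂_1 = 6 − 5 = 1, and the invariant factors of ∂_1 are all 1, so H_0 = Z.
  H_1: rank ker ∂_1 − rank ∂_2 = (6 − 5) − 0 = 1, and there is no ∂_2, so H_1 = Z.

Hence the Betti numbers are b_0 = 1, b_1 = 1.

b_0 = 1, b_1 = 1.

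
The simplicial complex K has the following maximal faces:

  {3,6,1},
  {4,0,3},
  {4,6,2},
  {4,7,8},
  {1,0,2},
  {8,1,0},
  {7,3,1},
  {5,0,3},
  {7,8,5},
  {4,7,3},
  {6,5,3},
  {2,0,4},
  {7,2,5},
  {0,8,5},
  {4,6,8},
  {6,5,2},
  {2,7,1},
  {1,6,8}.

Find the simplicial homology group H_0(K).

Fix the vertex order 0 < 1 < 2 < 3 < 4 < 5 < 6 < 7 < 8 and write every simplex with vertices in increasing order. Then dim K = 2 and the simplices of K are:

  0-simplices (9): [0], [1], [2], [3], [4], [5], [6], [7], [8]
  1-simplices (27): (27 of them)
  2-simplices (18): [0,1,2], [0,1,8], [0,2,4], [0,3,4], [0,3,5], [0,5,8], [1,2,7], [1,3,6], [1,3,7], [1,6,8], [2,4,6], [2,5,6], [2,5,7], [3,4,7], [3,5,6], [4,6,8], [4,7,8], [5,7,8]

Hence C_0 ≅ Z^9, C_1 ≅ Z^27, C_2 ≅ Z^18.

∂_1: C_1 → C_0 maps an edge to its endpoints' difference, ∂[p,q] = q − p. For instance
  ∂[3,7] = [7] − [3].
As a 9×27 matrix over Z this has rank 8, with invariant factors (1,1,1,1,1,1,1,1).

∂_2: C_2 → C_1 maps a triangle to the signed sum of its edges. For instance
  ∂[1,3,7] = [3,7] − [1,7] + [1,3],
  ∂[3,5,6] = [5,6] − [3,6] + [3,5].
As a 27×18 matrix over Z this has rank 17, with invariant factors (1,1,1,1,1,1,1,1,1,1,1,1,1,1,1,1,1).

From H_k ≅ ker(∂_k) / im(∂_{k+1}) we obtain:

  H_0: rank C_0 − rank ∂_1 = 9 − 8 = 1, and the invariant factors of ∂_1 are all 1, so H_0 = Z.

H_0 ≅ Z.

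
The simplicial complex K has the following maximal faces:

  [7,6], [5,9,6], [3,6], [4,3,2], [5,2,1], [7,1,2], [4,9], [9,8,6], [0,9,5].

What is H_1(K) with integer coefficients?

H_1 = Z^3.

We work with the vertex ordering 0 < 1 < 2 < 3 < 4 < 5 < 6 < 7 < 8 < 9. The simplices of K, each written with vertices in increasing order, are:

  0-simplices (10): [0], [1], [2], [3], [4], [5], [6], [7], [8], [9]
  1-simplices (18): [0,5], [0,9], [1,2], [1,5], [1,7], [2,3], [2,4], [2,5], [2,7], [3,4], [3,6], [4,9], [5,6], [5,9], [6,7], [6,8], [6,9], [8,9]
  2-simplices (6): [0,5,9], [1,2,5], [1,2,7], [2,3,4], [5,6,9], [6,8,9]

so the chain groups are C_0 ≅ Z^10, C_1 ≅ Z^18, C_2 ≅ Z^6.

The boundary map ∂_1: C_1 → C_0 maps an edge to its endpoints' difference, ∂[p,q] = q − p. For instance
  ∂[3,4] = [4] − [3].
As a 10×18 matrix over Z this has rank 9, with invariant factors (1,1,1,1,1,1,1,1,1).

∂_2: C_2 → C_1 sends each 2-simplex [p,q,r] to [q,r] − [p,r] + [p,q]. For instance
  ∂[0,5,9] = [5,9] − [0,9] + [0,5],
  ∂[5,6,9] = [6,9] − [5,9] + [5,6].
The resulting 18×6 matrix has rank 6, and its Smith normal form has invariant factors (1,1,1,1,1,1).

Computing H_k = (kernel of ∂_k) / (image of ∂_{k+1}):

  H_1: rank ker ∂_1 − rank ∂_2 = (18 − 9) − 6 = 3, and the invariant factors of ∂_2 are all 1, so H_1 ≅ Z^3.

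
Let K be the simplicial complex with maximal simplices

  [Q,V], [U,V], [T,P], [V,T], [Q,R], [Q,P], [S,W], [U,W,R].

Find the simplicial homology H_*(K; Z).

H_0 ≅ Z,  H_1 ≅ Z^2,  H_2 = 0.

Fix the vertex order P < Q < R < S < T < U < V < W and write every simplex with vertices in increasing order. Then dim K = 2 and the simplices of K are:

  0-simplices (8): P, Q, R, S, T, U, V, W
  1-simplices (10): PQ, PT, QR, QV, RU, RW, SW, TV, UV, UW
  2-simplices (1): RUW

so the chain groups are C_0 ≅ Z^8, C_1 ≅ Z^10, C_2 ≅ Z^1.

The boundary map ∂_1: C_1 → C_0 is given by ∂[p,q] = [q] − [p].
This gives a 8×10 integer matrix of rank 7; reducing to Smith normal form yields diagonal entries (1,1,1,1,1,1,1).

Boundary ∂_2: C_2 → C_1 acts by ∂[p,q,r] = [q,r] − [p,r] + [p,q]. For instance
  ∂RUW = UW − RW + RU.
As a 10×1 matrix over Z this has rank 1, with invariant factors (1).

Reading off H_k = ker ∂_k / im ∂_{k+1}:

  H_0: rank C_0 − rank ∂_1 = 8 − 7 = 1, and the invariant factors of ∂_1 are all 1, so H_0 = Z.
  H_1: rank ker ∂_1 − rank ∂_2 = (10 − 7) − 1 = 2, and the invariant factors of ∂_2 are all 1, so H_1 = Z^2.
  H_2: rank ker ∂_2 − rank ∂_3 = (1 − 1) − 0 = 0, and there is no ∂_3, so H_2 = 0.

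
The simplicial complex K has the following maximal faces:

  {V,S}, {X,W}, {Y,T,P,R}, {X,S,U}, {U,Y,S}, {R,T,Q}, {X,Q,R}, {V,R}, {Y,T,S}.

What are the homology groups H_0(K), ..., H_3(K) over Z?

Fix the vertex order P < Q < R < S < T < U < V < W < X < Y and write every simplex with vertices in increasing order. Then dim K = 3 and the simplices of K are:

  0-simplices (10): P, Q, R, S, T, U, V, W, X, Y
  1-simplices (19): PR, PT, PY, QR, QT, QX, RT, RV, RX, RY, ST, SU, SV, SX, SY, TY, UX, UY, WX
  2-simplices (9): PRT, PRY, PTY, QRT, QRX, RTY, STY, SUX, SUY
  3-simplices (1): PRTY

so the chain groups are C_0 ≅ Z^10, C_1 ≅ Z^19, C_2 ≅ Z^9, C_3 ≅ Z^1.

Boundary ∂_1: C_1 → C_0 sends each edge [p,q] (with p < q) to q − p.
The resulting 10×19 matrix has rank 9, and its Smith normal form has invariant factors (1,1,1,1,1,1,1,1,1).

Boundary ∂_2: C_2 → C_1 maps a triangle to the signed sum of its edges. For instance
  ∂RTY = TY − RY + RT,
  ∂PRT = RT − PT + PR.
As a 19×9 matrix over Z this has rank 8, with invariant factors (1,1,1,1,1,1,1,1).

Boundary ∂_3: C_3 → C_2 sends each 3-simplex σ to the alternating sum Σ_i (−1)^i (σ with its i-th vertex removed). For instance
  ∂PRTY = RTY − PTY + PRY − PRT.
As a 9×1 matrix over Z this has rank 1, with invariant factors (1).

Computing H_k = (kernel of ∂_k) / (image of ∂_{k+1}):

  H_0: rank C_0 − rank ∂_1 = 10 − 9 = 1, and the invariant factors of ∂_1 are all 1, so H_0 = Z.
  H_1: rank ker ∂_1 − rank ∂_2 = (19 − 9) − 8 = 2, and the invariant factors of ∂_2 are all 1, so H_1 = Z^2.
  H_2: rank ker ∂_2 − rank ∂_3 = (9 − 8) − 1 = 0, and the invariant factors of ∂_3 are all 1, so H_2 = 0.
  H_3: rank ker ∂_3 − rank ∂_4 = (1 − 1) − 0 = 0, and there is no ∂_4, so H_3 = 0.

As a check, the Euler characteristic is 10 − 19 + 9 − 1 = -1, which agrees with 1 − 2 + 0 − 0 = -1.

H_0 = Z,  H_1 = Z^2,  H_2 = 0,  H_3 = 0.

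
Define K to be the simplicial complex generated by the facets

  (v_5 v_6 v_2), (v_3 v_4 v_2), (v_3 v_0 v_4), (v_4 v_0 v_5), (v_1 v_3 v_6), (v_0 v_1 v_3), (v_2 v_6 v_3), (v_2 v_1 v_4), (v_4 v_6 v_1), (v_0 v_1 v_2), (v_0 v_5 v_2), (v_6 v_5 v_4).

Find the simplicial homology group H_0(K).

Take the total order v_0 < v_1 < v_2 < v_3 < v_4 < v_5 < v_6 on the vertex set. Then K (dimension 2) consists of the simplices:

  0-simplices (7): [v_0], [v_1], [v_2], [v_3], [v_4], [v_5], [v_6]
  1-simplices (18): (18 of them)
  2-simplices (12): (12 of them)

giving chain groups C_0 ≅ Z^7, C_1 ≅ Z^18, C_2 ≅ Z^12.

Boundary ∂_1: C_1 → C_0 is given by ∂[p,q] = [q] − [p].
As a 7×18 matrix over Z this has rank 6, with invariant factors (1,1,1,1,1,1).

The boundary map ∂_2: C_2 → C_1 acts by ∂[p,q,r] = [q,r] − [p,r] + [p,q]. For instance
  ∂[v_2,v_3,v_6] = [v_3,v_6] − [v_2,v_6] + [v_2,v_3],
  ∂[v_2,v_5,v_6] = [v_5,v_6] − [v_2,v_6] + [v_2,v_5].
The 18×12 boundary matrix has rank 12 and Smith normal form diag(1,1,1,1,1,1,1,1,1,1,1,2).

From H_k ≅ ker(∂_k) / im(∂_{k+1}) we obtain:

  H_0: rank C_0 − rank ∂_1 = 7 − 6 = 1, and the invariant factors of ∂_1 are all 1, so H_0 = Z.

(K is a triangulation of the real projective plane RP^2.)

H_0 ≅ Z.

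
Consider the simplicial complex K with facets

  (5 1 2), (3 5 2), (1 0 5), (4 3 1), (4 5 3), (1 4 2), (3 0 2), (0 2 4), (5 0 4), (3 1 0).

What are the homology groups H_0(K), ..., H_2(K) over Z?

H_0 ≅ Z,  H_1 ≅ Z/2Z,  H_2 = 0.

Take the total order 0 < 1 < 2 < 3 < 4 < 5 on the vertex set. Then K (dimension 2) consists of the simplices:

  0-simplices (6): [0], [1], [2], [3], [4], [5]
  1-simplices (15): [0,1], [0,2], [0,3], [0,4], [0,5], [1,2], [1,3], [1,4], [1,5], [2,3], [2,4], [2,5], [3,4], [3,5], [4,5]
  2-simplices (10): [0,1,3], [0,1,5], [0,2,3], [0,2,4], [0,4,5], [1,2,4], [1,2,5], [1,3,4], [2,3,5], [3,4,5]

giving chain groups C_0 ≅ Z^6, C_1 ≅ Z^15, C_2 ≅ Z^10.

Boundary ∂_1: C_1 → C_0 maps an edge to its endpoints' difference, ∂[p,q] = q − p. For instance
  ∂[1,5] = [5] − [1].
As a 6×15 matrix over Z this has rank 5, with invariant factors (1,1,1,1,1).

∂_2: C_2 → C_1 maps a triangle to the signed sum of its edges. For instance
  ∂[0,2,4] = [2,4] − [0,4] + [0,2],
  ∂[0,1,5] = [1,5] − [0,5] + [0,1].
As a 15×10 matrix over Z this has rank 10, with invariant factors (1,1,1,1,1,1,1,1,1,2).

Computing H_k = (kernel of ∂_k) / (image of ∂_{k+1}):

  H_0: rank C_0 − rank ∂_1 = 6 − 5 = 1, and the invariant factors of ∂_1 are all 1, so H_0 ≅ Z.
  H_1: rank ker ∂_1 − rank ∂_2 = (15 − 5) − 10 = 0, and ∂_2 has invariant factor 2 > 1, so H_1 ≅ Z/2Z.
  H_2: rank ker ∂_2 − rank ∂_3 = (10 − 10) − 0 = 0, and there is no ∂_3, so H_2 ≅ 0.

As a check, the Euler characteristic is 6 − 15 + 10 = 1, which agrees with 1 − 0 + 0 = 1.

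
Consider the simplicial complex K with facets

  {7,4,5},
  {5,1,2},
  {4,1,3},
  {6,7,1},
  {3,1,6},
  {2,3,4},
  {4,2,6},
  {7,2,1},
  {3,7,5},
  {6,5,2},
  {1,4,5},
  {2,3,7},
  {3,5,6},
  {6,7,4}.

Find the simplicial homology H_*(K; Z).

H_0 ≅ Z,  H_1 ≅ Z^2,  H_2 ≅ Z.

Order the vertices as 1 < 2 < 3 < 4 < 5 < 6 < 7. Listing each simplex with vertices in this order, K has dimension 2 with simplices:

  0-simplices (7): [1], [2], [3], [4], [5], [6], [7]
  1-simplices (21): [1,2], [1,3], [1,4], [1,5], [1,6], [1,7], [2,3], [2,4], [2,5], [2,6], [2,7], [3,4], [3,5], [3,6], [3,7], [4,5], [4,6], [4,7], [5,6], [5,7], [6,7]
  2-simplices (14): [1,2,5], [1,2,7], [1,3,4], [1,3,6], [1,4,5], [1,6,7], [2,3,4], [2,3,7], [2,4,6], [2,5,6], [3,5,6], [3,5,7], [4,5,7], [4,6,7]

Hence C_0 ≅ Z^7, C_1 ≅ Z^21, C_2 ≅ Z^14.

Boundary ∂_1: C_1 → C_0 is given by ∂[p,q] = [q] − [p]. For instance
  ∂[6,7] = [7] − [6].
The resulting 7×21 matrix has rank 6, and its Smith normal form has invariant factors (1,1,1,1,1,1).

Boundary ∂_2: C_2 → C_1 maps a triangle to the signed sum of its edges. For instance
  ∂[3,5,7] = [5,7] − [3,7] + [3,5],
  ∂[4,6,7] = [6,7] − [4,7] + [4,6].
As a 21×14 matrix over Z this has rank 13, with invariant factors (1,1,1,1,1,1,1,1,1,1,1,1,1).

Now H_k = ker ∂_k / im ∂_{k+1}, so:

  H_0: rank C_0 − rank ∂_1 = 7 − 6 = 1, and the invariant factors of ∂_1 are all 1, so H_0 ≅ Z.
  H_1: rank ker ∂_1 − rank ∂_2 = (21 − 6) − 13 = 2, and the invariant factors of ∂_2 are all 1, so H_1 ≅ Z^2.
  H_2: rank ker ∂_2 − rank ∂_3 = (14 − 13) − 0 = 1, and there is no ∂_3, so H_2 ≅ Z.

(K is a triangulation of the torus T^2.)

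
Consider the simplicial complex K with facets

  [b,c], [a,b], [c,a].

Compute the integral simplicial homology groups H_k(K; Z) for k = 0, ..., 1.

H_0 ≅ Z,  H_1 ≅ Z.

We work with the vertex ordering a < b < c. The simplices of K, each written with vertices in increasing order, are:

  0-simplices (3): a, b, c
  1-simplices (3): ab, ac, bc

giving chain groups C_0 ≅ Z^3, C_1 ≅ Z^3.

Boundary ∂_1: C_1 → C_0 maps an edge to its endpoints' difference, ∂[p,q] = q − p. For instance
  ∂ac = c − a.
The resulting 3×3 matrix has rank 2, and its Smith normal form has invariant factors (1,1).

From H_k ≅ ker(∂_k) / im(∂_{k+1}) we obtain:

  H_0: rank C_0 − rank ∂_1 = 3 − 2 = 1, and the invariant factors of ∂_1 are all 1, so H_0 = Z.
  H_1: rank ker ∂_1 − rank ∂_2 = (3 − 2) − 0 = 1, and there is no ∂_2, so H_1 = Z.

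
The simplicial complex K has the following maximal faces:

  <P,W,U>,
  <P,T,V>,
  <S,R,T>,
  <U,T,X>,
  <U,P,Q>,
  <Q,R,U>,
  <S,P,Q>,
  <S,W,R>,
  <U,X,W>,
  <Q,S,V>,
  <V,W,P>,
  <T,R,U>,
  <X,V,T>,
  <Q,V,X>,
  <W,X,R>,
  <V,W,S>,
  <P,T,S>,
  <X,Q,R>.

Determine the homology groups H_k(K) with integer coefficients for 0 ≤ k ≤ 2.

Fix the vertex order P < Q < R < S < T < U < V < W < X and write every simplex with vertices in increasing order. Then dim K = 2 and the simplices of K are:

  0-simplices (9): P, Q, R, S, T, U, V, W, X
  1-simplices (27): PQ, PS, PT, PU, PV, PW, QR, QS, QU, QV, QX, RS, RT, RU, RW, RX, ST, SV, SW, TU, TV, TX, UW, UX, VW, VX, WX
  2-simplices (18): PQS, PQU, PST, PTV, PUW, PVW, QRU, QRX, QSV, QVX, RST, RSW, RTU, RWX, SVW, TUX, TVX, UWX

Hence C_0 ≅ Z^9, C_1 ≅ Z^27, C_2 ≅ Z^18.

Boundary ∂_1: C_1 → C_0 maps an edge to its endpoints' difference, ∂[p,q] = q − p.
The 9×27 boundary matrix has rank 8 and Smith normal form diag(1,1,1,1,1,1,1,1).

Boundary ∂_2: C_2 → C_1 acts by ∂[p,q,r] = [q,r] − [p,r] + [p,q]. For instance
  ∂PUW = UW − PW + PU,
  ∂PVW = VW − PW + PV.
The 27×18 boundary matrix has rank 18 and Smith normal form diag(1,1,1,1,1,1,1,1,1,1,1,1,1,1,1,1,1,2).

Now H_k = ker ∂_k / im ∂_{k+1}, so:

  H_0: rank C_0 − rank ∂_1 = 9 − 8 = 1, and the invariant factors of ∂_1 are all 1, so H_0 = Z.
  H_1: rank ker ∂_1 − rank ∂_2 = (27 − 8) − 18 = 1, and ∂_2 has invariant factor 2 > 1, so H_1 = Z × Z/2.
  H_2: rank ker ∂_2 − rank ∂_3 = (18 − 18) − 0 = 0, and there is no ∂_3, so H_2 = 0.

(K is a triangulation of the Klein bottle.)

H_0 ≅ Z,  H_1 ≅ Z × Z/2,  H_2 = 0.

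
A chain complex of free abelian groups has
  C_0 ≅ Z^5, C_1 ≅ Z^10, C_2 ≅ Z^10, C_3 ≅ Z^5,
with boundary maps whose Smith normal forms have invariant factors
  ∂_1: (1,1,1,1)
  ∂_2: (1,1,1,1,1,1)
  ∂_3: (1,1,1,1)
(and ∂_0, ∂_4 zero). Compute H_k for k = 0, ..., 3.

H_0: b_0 = 5 − 0 − 4 = 1; torsion from ∂_1 factors > 1: none. So H_0 ≅ Z.
H_1: b_1 = 10 − 4 − 6 = 0; torsion from ∂_2 factors > 1: none. So H_1 ≅ 0.
H_2: b_2 = 10 − 6 − 4 = 0; torsion from ∂_3 factors > 1: none. So H_2 ≅ 0.
H_3: b_3 = 5 − 4 − 0 = 1; torsion from ∂_4 factors > 1: none. So H_3 ≅ Z.

H_0 ≅ Z,  H_1 = 0,  H_2 = 0,  H_3 ≅ Z.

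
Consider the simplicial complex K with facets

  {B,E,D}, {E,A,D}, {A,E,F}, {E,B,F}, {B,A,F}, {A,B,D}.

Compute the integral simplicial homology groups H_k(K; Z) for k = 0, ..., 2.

Fix the vertex order A < B < D < E < F and write every simplex with vertices in increasing order. Then dim K = 2 and the simplices of K are:

  0-simplices (5): A, B, D, E, F
  1-simplices (9): AB, AD, AE, AF, BD, BE, BF, DE, EF
  2-simplices (6): ABD, ABF, ADE, AEF, BDE, BEF

Hence C_0 ≅ Z^5, C_1 ≅ Z^9, C_2 ≅ Z^6.

Boundary ∂_1: C_1 → C_0 is given by ∂[p,q] = [q] − [p]. For instance
  ∂AB = B − A.
This gives a 5×9 integer matrix of rank 4; reducing to Smith normal form yields diagonal entries (1,1,1,1).

The boundary map ∂_2: C_2 → C_1 maps a triangle to the signed sum of its edges. For instance
  ∂AEF = EF − AF + AE,
  ∂BDE = DE − BE + BD.
The 9×6 boundary matrix has rank 5 and Smith normal form diag(1,1,1,1,1).

Computing H_k = (kernel of ∂_k) / (image of ∂_{k+1}):

  H_0: rank C_0 − rank ∂_1 = 5 − 4 = 1, and the invariant factors of ∂_1 are all 1, so H_0 ≅ Z.
  H_1: rank ker ∂_1 − rank ∂_2 = (9 − 4) − 5 = 0, and the invariant factors of ∂_2 are all 1, so H_1 ≅ 0.
  H_2: rank ker ∂_2 − rank ∂_3 = (6 − 5) − 0 = 1, and there is no ∂_3, so H_2 ≅ Z.

H_0 ≅ Z,  H_1 = 0,  H_2 ≅ Z.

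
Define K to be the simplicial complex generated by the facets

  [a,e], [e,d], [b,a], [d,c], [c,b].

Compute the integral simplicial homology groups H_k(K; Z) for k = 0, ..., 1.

H_0 ≅ Z,  H_1 ≅ Z.

Take the total order a < b < c < d < e on the vertex set. Then K (dimension 1) consists of the simplices:

  0-simplices (5): a, b, c, d, e
  1-simplices (5): ab, ae, bc, cd, de

giving chain groups C_0 ≅ Z^5, C_1 ≅ Z^5.

∂_1: C_1 → C_0 is given by ∂[p,q] = [q] − [p]. For instance
  ∂de = e − d.
The resulting 5×5 matrix has rank 4, and its Smith normal form has invariant factors (1,1,1,1).

Reading off H_k = ker ∂_k / im ∂_{k+1}:

  H_0: rank C_0 − rank ∂_1 = 5 − 4 = 1, and the invariant factors of ∂_1 are all 1, so H_0 ≅ Z.
  H_1: rank ker ∂_1 − rank ∂_2 = (5 − 4) − 0 = 1, and there is no ∂_2, so H_1 ≅ Z.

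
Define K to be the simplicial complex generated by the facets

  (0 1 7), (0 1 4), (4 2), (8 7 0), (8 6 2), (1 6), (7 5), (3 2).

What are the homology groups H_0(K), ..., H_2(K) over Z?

H_0 = Z,  H_1 = Z^2,  H_2 = 0.

We work with the vertex ordering 0 < 1 < 2 < 3 < 4 < 5 < 6 < 7 < 8. The simplices of K, each written with vertices in increasing order, are:

  0-simplices (9): [0], [1], [2], [3], [4], [5], [6], [7], [8]
  1-simplices (14): [0,1], [0,4], [0,7], [0,8], [1,4], [1,6], [1,7], [2,3], [2,4], [2,6], [2,8], [5,7], [6,8], [7,8]
  2-simplices (4): [0,1,4], [0,1,7], [0,7,8], [2,6,8]

Hence C_0 ≅ Z^9, C_1 ≅ Z^14, C_2 ≅ Z^4.

Boundary ∂_1: C_1 → C_0 sends each edge [p,q] (with p < q) to q − p. For instance
  ∂[1,7] = [7] − [1].
This gives a 9×14 integer matrix of rank 8; reducing to Smith normal form yields diagonal entries (1,1,1,1,1,1,1,1).

Boundary ∂_2: C_2 → C_1 acts by ∂[p,q,r] = [q,r] − [p,r] + [p,q]. For instance
  ∂[0,1,4] = [1,4] − [0,4] + [0,1],
  ∂[0,7,8] = [7,8] − [0,8] + [0,7].
This gives a 14×4 integer matrix of rank 4; reducing to Smith normal form yields diagonal entries (1,1,1,1).

From H_k ≅ ker(∂_k) / im(∂_{k+1}) we obtain:

  H_0: rank C_0 − rank ∂_1 = 9 − 8 = 1, and the invariant factors of ∂_1 are all 1, so H_0 = Z.
  H_1: rank ker ∂_1 − rank ∂_2 = (14 − 8) − 4 = 2, and the invariant factors of ∂_2 are all 1, so H_1 = Z^2.
  H_2: rank ker ∂_2 − rank ∂_3 = (4 − 4) − 0 = 0, and there is no ∂_3, so H_2 = 0.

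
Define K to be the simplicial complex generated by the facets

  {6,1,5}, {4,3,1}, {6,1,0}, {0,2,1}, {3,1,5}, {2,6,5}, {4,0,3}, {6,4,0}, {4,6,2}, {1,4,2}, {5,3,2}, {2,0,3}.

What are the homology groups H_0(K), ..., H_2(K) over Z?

H_0 ≅ Z,  H_1 ≅ Z/2,  H_2 = 0.

Order the vertices as 0 < 1 < 2 < 3 < 4 < 5 < 6. Listing each simplex with vertices in this order, K has dimension 2 with simplices:

  0-simplices (7): [0], [1], [2], [3], [4], [5], [6]
  1-simplices (18): [0,1], [0,2], [0,3], [0,4], [0,6], [1,2], [1,3], [1,4], [1,5], [1,6], [2,3], [2,4], [2,5], [2,6], [3,4], [3,5], [4,6], [5,6]
  2-simplices (12): [0,1,2], [0,1,6], [0,2,3], [0,3,4], [0,4,6], [1,2,4], [1,3,4], [1,3,5], [1,5,6], [2,3,5], [2,4,6], [2,5,6]

Hence C_0 ≅ Z^7, C_1 ≅ Z^18, C_2 ≅ Z^12.

Boundary ∂_1: C_1 → C_0 maps an edge to its endpoints' difference, ∂[p,q] = q − p.
The 7×18 boundary matrix has rank 6 and Smith normal form diag(1,1,1,1,1,1).

∂_2: C_2 → C_1 sends each 2-simplex [p,q,r] to [q,r] − [p,r] + [p,q]. For instance
  ∂[1,3,5] = [3,5] − [1,5] + [1,3],
  ∂[1,5,6] = [5,6] − [1,6] + [1,5].
The 18×12 boundary matrix has rank 12 and Smith normal form diag(1,1,1,1,1,1,1,1,1,1,1,2).

Computing H_k = (kernel of ∂_k) / (image of ∂_{k+1}):

  H_0: rank C_0 − rank ∂_1 = 7 − 6 = 1, and the invariant factors of ∂_1 are all 1, so H_0 ≅ Z.
  H_1: rank ker ∂_1 − rank ∂_2 = (18 − 6) − 12 = 0, and ∂_2 has invariant factor 2 > 1, so H_1 ≅ Z/2.
  H_2: rank ker ∂_2 − rank ∂_3 = (12 − 12) − 0 = 0, and there is no ∂_3, so H_2 ≅ 0.

As a check, the Euler characteristic is 7 − 18 + 12 = 1, which agrees with 1 − 0 + 0 = 1.
(K is a triangulation of the real projective plane RP^2.)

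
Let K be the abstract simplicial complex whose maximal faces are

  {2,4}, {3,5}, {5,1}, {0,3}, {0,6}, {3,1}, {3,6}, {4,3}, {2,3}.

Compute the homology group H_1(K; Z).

H_1 = Z^3.

We work with the vertex ordering 0 < 1 < 2 < 3 < 4 < 5 < 6. The simplices of K, each written with vertices in increasing order, are:

  0-simplices (7): [0], [1], [2], [3], [4], [5], [6]
  1-simplices (9): [0,3], [0,6], [1,3], [1,5], [2,3], [2,4], [3,4], [3,5], [3,6]

so the chain groups are C_0 ≅ Z^7, C_1 ≅ Z^9.

Boundary ∂_1: C_1 → C_0 is given by ∂[p,q] = [q] − [p]. For instance
  ∂[3,5] = [5] − [3].
As a 7×9 matrix over Z this has rank 6, with invariant factors (1,1,1,1,1,1).

Now H_k = ker ∂_k / im ∂_{k+1}, so:

  H_1: rank ker ∂_1 − rank ∂_2 = (9 − 6) − 0 = 3, and there is no ∂_2, so H_1 = Z^3.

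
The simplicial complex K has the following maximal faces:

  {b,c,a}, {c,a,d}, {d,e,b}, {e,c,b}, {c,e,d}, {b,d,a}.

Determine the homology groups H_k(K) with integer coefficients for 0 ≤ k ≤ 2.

Fix the vertex order a < b < c < d < e and write every simplex with vertices in increasing order. Then dim K = 2 and the simplices of K are:

  0-simplices (5): a, b, c, d, e
  1-simplices (9): ab, ac, ad, bc, bd, be, cd, ce, de
  2-simplices (6): abc, abd, acd, bce, bde, cde

giving chain groups C_0 ≅ Z^5, C_1 ≅ Z^9, C_2 ≅ Z^6.

Boundary ∂_1: C_1 → C_0 maps an edge to its endpoints' difference, ∂[p,q] = q − p. For instance
  ∂cd = d − c.
This gives a 5×9 integer matrix of rank 4; reducing to Smith normal form yields diagonal entries (1,1,1,1).

Boundary ∂_2: C_2 → C_1 sends each 2-simplex [p,q,r] to [q,r] − [p,r] + [p,q]. For instance
  ∂abd = bd − ad + ab,
  ∂acd = cd − ad + ac.
The resulting 9×6 matrix has rank 5, and its Smith normal form has invariant factors (1,1,1,1,1).

Computing H_k = (kernel of ∂_k) / (image of ∂_{k+1}):

  H_0: rank C_0 − rank ∂_1 = 5 − 4 = 1, and the invariant factors of ∂_1 are all 1, so H_0 ≅ Z.
  H_1: rank ker ∂_1 − rank ∂_2 = (9 − 4) − 5 = 0, and the invariant factors of ∂_2 are all 1, so H_1 ≅ 0.
  H_2: rank ker ∂_2 − rank ∂_3 = (6 − 5) − 0 = 1, and there is no ∂_3, so H_2 ≅ Z.

As a check, the Euler characteristic is 5 − 9 + 6 = 2, which agrees with 1 − 0 + 1 = 2.

H_0 = Z,  H_1 = 0,  H_2 = Z.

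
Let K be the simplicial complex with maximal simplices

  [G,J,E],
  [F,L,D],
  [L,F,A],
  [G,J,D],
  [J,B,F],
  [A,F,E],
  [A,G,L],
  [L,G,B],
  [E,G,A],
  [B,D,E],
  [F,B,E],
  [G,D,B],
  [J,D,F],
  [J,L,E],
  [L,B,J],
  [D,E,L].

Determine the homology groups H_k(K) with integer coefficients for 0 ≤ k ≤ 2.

H_0 ≅ Z,  H_1 ≅ Z^2,  H_2 ≅ Z.

Order the vertices as A < B < D < E < F < G < J < L. Listing each simplex with vertices in this order, K has dimension 2 with simplices:

  0-simplices (8): A, B, D, E, F, G, J, L
  1-simplices (24): AE, AF, AG, AL, BD, BE, BF, BG, BJ, BL, DE, DF, DG, DJ, DL, EF, EG, EJ, EL, FJ, FL, GJ, GL, JL
  2-simplices (16): AEF, AEG, AFL, AGL, BDE, BDG, BEF, BFJ, BGL, BJL, DEL, DFJ, DFL, DGJ, EGJ, EJL

Hence C_0 ≅ Z^8, C_1 ≅ Z^24, C_2 ≅ Z^16.

∂_1: C_1 → C_0 is given by ∂[p,q] = [q] − [p]. For instance
  ∂DG = G − D.
The 8×24 boundary matrix has rank 7 and Smith normal form diag(1,1,1,1,1,1,1).

The boundary map ∂_2: C_2 → C_1 sends each 2-simplex [p,q,r] to [q,r] − [p,r] + [p,q]. For instance
  ∂DFL = FL − DL + DF,
  ∂AGL = GL − AL + AG.
The 24×16 boundary matrix has rank 15 and Smith normal form diag(1,1,1,1,1,1,1,1,1,1,1,1,1,1,1).

Computing H_k = (kernel of ∂_k) / (image of ∂_{k+1}):

  H_0: rank C_0 − rank ∂_1 = 8 − 7 = 1, and the invariant factors of ∂_1 are all 1, so H_0 = Z.
  H_1: rank ker ∂_1 − rank ∂_2 = (24 − 7) − 15 = 2, and the invariant factors of ∂_2 are all 1, so H_1 = Z^2.
  H_2: rank ker ∂_2 − rank ∂_3 = (16 − 15) − 0 = 1, and there is no ∂_3, so H_2 = Z.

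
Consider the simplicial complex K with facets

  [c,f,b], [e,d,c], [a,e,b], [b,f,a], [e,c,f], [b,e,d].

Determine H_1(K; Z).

Fix the vertex order a < b < c < d < e < f and write every simplex with vertices in increasing order. Then dim K = 2 and the simplices of K are:

  0-simplices (6): a, b, c, d, e, f
  1-simplices (12): ab, ae, af, bc, bd, be, bf, cd, ce, cf, de, ef
  2-simplices (6): abe, abf, bcf, bde, cde, cef

giving chain groups C_0 ≅ Z^6, C_1 ≅ Z^12, C_2 ≅ Z^6.

∂_1: C_1 → C_0 is given by ∂[p,q] = [q] − [p]. For instance
  ∂ef = f − e.
As a 6×12 matrix over Z this has rank 5, with invariant factors (1,1,1,1,1).

∂_2: C_2 → C_1 acts by ∂[p,q,r] = [q,r] − [p,r] + [p,q]. For instance
  ∂bde = de − be + bd,
  ∂abe = be − ae + ab.
The 12×6 boundary matrix has rank 6 and Smith normal form diag(1,1,1,1,1,1).

Computing H_k = (kernel of ∂_k) / (image of ∂_{k+1}):

  H_1: rank ker ∂_1 − rank ∂_2 = (12 − 5) − 6 = 1, and the invariant factors of ∂_2 are all 1, so H_1 = Z.

H_1 ≅ Z.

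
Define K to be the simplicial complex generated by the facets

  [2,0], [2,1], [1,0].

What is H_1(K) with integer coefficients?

H_1 ≅ Z.

Order the vertices as 0 < 1 < 2. Listing each simplex with vertices in this order, K has dimension 1 with simplices:

  0-simplices (3): [0], [1], [2]
  1-simplices (3): [0,1], [0,2], [1,2]

giving chain groups C_0 ≅ Z^3, C_1 ≅ Z^3.

∂_1: C_1 → C_0 is given by ∂[p,q] = [q] − [p].
As a 3×3 matrix over Z this has rank 2, with invariant factors (1,1).

From H_k ≅ ker(∂_k) / im(∂_{k+1}) we obtain:

  H_1: rank ker ∂_1 − rank ∂_2 = (3 − 2) − 0 = 1, and there is no ∂_2, so H_1 ≅ Z.

(K is a triangulation of the circle S^1.)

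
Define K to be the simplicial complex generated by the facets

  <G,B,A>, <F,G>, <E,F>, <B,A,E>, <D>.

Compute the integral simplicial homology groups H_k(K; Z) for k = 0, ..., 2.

Order the vertices as A < B < D < E < F < G. Listing each simplex with vertices in this order, K has dimension 2 with simplices:

  0-simplices (6): A, B, D, E, F, G
  1-simplices (7): AB, AE, AG, BE, BG, EF, FG
  2-simplices (2): ABE, ABG

so the chain groups are C_0 ≅ Z^6, C_1 ≅ Z^7, C_2 ≅ Z^2.

The boundary map ∂_1: C_1 → C_0 maps an edge to its endpoints' difference, ∂[p,q] = q − p.
As a 6×7 matrix over Z this has rank 4, with invariant factors (1,1,1,1).

Boundary ∂_2: C_2 → C_1 sends each 2-simplex [p,q,r] to [q,r] − [p,r] + [p,q]. For instance
  ∂ABE = BE − AE + AB,
  ∂ABG = BG − AG + AB.
This gives a 7×2 integer matrix of rank 2; reducing to Smith normal form yields diagonal entries (1,1).

Now H_k = ker ∂_k / im ∂_{k+1}, so:

  H_0: rank C_0 − rank ∂_1 = 6 − 4 = 2, and the invariant factors of ∂_1 are all 1, so H_0 ≅ Z^2.
  H_1: rank ker ∂_1 − rank ∂_2 = (7 − 4) − 2 = 1, and the invariant factors of ∂_2 are all 1, so H_1 ≅ Z.
  H_2: rank ker ∂_2 − rank ∂_3 = (2 − 2) − 0 = 0, and there is no ∂_3, so H_2 ≅ 0.

As a check, the Euler characteristic is 6 − 7 + 2 = 1, which agrees with 2 − 1 + 0 = 1.

H_0 ≅ Z^2,  H_1 ≅ Z,  H_2 = 0.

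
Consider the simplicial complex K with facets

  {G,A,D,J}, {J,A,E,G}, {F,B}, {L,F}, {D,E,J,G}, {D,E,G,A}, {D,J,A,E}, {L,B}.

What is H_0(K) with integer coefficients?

K has 8 vertices, 13 edges, 10 triangles, 5 3-simplices.
rank ∂_0 = 0, rank ∂_1 = 6 ⇒ b_0 = 8 − 0 − 6 = 2; all invariant factors of ∂_1 are 1 so no torsion. So H_0 = Z^2.

H_0 = Z^2.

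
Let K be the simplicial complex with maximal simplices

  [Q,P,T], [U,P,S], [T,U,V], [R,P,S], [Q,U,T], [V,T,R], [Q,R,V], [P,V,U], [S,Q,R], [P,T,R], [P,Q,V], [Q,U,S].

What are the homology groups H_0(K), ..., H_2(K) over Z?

We work with the vertex ordering P < Q < R < S < T < U < V. The simplices of K, each written with vertices in increasing order, are:

  0-simplices (7): P, Q, R, S, T, U, V
  1-simplices (18): PQ, PR, PS, PT, PU, PV, QR, QS, QT, QU, QV, RS, RT, RV, SU, TU, TV, UV
  2-simplices (12): PQT, PQV, PRS, PRT, PSU, PUV, QRS, QRV, QSU, QTU, RTV, TUV

Hence C_0 ≅ Z^7, C_1 ≅ Z^18, C_2 ≅ Z^12.

Boundary ∂_1: C_1 → C_0 maps an edge to its endpoints' difference, ∂[p,q] = q − p.
As a 7×18 matrix over Z this has rank 6, with invariant factors (1,1,1,1,1,1).

The boundary map ∂_2: C_2 → C_1 maps a triangle to the signed sum of its edges. For instance
  ∂RTV = TV − RV + RT,
  ∂PQT = QT − PT + PQ.
This gives a 18×12 integer matrix of rank 12; reducing to Smith normal form yields diagonal entries (1,1,1,1,1,1,1,1,1,1,1,2).

Computing H_k = (kernel of ∂_k) / (image of ∂_{k+1}):

  H_0: rank C_0 − rank ∂_1 = 7 − 6 = 1, and the invariant factors of ∂_1 are all 1, so H_0 = Z.
  H_1: rank ker ∂_1 − rank ∂_2 = (18 − 6) − 12 = 0, and ∂_2 has invariant factor 2 > 1, so H_1 = Z/2Z.
  H_2: rank ker ∂_2 − rank ∂_3 = (12 − 12) − 0 = 0, and there is no ∂_3, so H_2 = 0.

As a check, the Euler characteristic is 7 − 18 + 12 = 1, which agrees with 1 − 0 + 0 = 1.

H_0 ≅ Z,  H_1 ≅ Z/2Z,  H_2 = 0.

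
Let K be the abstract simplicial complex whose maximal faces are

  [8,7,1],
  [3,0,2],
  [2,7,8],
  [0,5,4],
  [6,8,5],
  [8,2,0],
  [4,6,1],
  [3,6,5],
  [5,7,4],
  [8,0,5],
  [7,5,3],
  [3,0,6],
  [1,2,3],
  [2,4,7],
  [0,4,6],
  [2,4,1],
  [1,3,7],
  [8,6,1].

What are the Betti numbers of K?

b_0 = 1, b_1 = 1, b_2 = 0.

We work with the vertex ordering 0 < 1 < 2 < 3 < 4 < 5 < 6 < 7 < 8. The simplices of K, each written with vertices in increasing order, are:

  0-simplices (9): [0], [1], [2], [3], [4], [5], [6], [7], [8]
  1-simplices (27): (27 of them)
  2-simplices (18): [0,2,3], [0,2,8], [0,3,6], [0,4,5], [0,4,6], [0,5,8], [1,2,3], [1,2,4], [1,3,7], [1,4,6], [1,6,8], [1,7,8], [2,4,7], [2,7,8], [3,5,6], [3,5,7], [4,5,7], [5,6,8]

giving chain groups C_0 ≅ Z^9, C_1 ≅ Z^27, C_2 ≅ Z^18.

∂_1: C_1 → C_0 is given by ∂[p,q] = [q] − [p].
The resulting 9×27 matrix has rank 8, and its Smith normal form has invariant factors (1,1,1,1,1,1,1,1).

Boundary ∂_2: C_2 → C_1 maps a triangle to the signed sum of its edges. For instance
  ∂[1,2,4] = [2,4] − [1,4] + [1,2],
  ∂[0,4,6] = [4,6] − [0,6] + [0,4].
The resulting 27×18 matrix has rank 18, and its Smith normal form has invariant factors (1,1,1,1,1,1,1,1,1,1,1,1,1,1,1,1,1,2).

From H_k ≅ ker(∂_k) / im(∂_{k+1}) we obtain:

  H_0: rank C_0 − rank ∂_1 = 9 − 8 = 1, and the invariant factors of ∂_1 are all 1, so H_0 = Z.
  H_1: rank ker ∂_1 − rank ∂_2 = (27 − 8) − 18 = 1, and ∂_2 has invariant factor 2 > 1, so H_1 = Z ⊕ Z/2.
  H_2: rank ker ∂_2 − rank ∂_3 = (18 − 18) − 0 = 0, and there is no ∂_3, so H_2 = 0.

As a check, the Euler characteristic is 9 − 27 + 18 = 0, which agrees with 1 − 1 + 0 = 0.
(K is a triangulation of the Klein bottle.)

Hence the Betti numbers are b_0 = 1, b_1 = 1, b_2 = 0.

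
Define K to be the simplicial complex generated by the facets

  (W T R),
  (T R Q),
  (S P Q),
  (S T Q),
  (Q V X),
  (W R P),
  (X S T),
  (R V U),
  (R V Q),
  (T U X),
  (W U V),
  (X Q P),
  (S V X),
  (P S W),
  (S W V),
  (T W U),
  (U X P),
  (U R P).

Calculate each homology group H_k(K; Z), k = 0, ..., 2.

H_0 ≅ Z,  H_1 ≅ Z ⊕ Z/2,  H_2 = 0.

Take the total order P < Q < R < S < T < U < V < W < X on the vertex set. Then K (dimension 2) consists of the simplices:

  0-simplices (9): P, Q, R, S, T, U, V, W, X
  1-simplices (27): PQ, PR, PS, PU, PW, PX, QR, QS, QT, QV, QX, RT, RU, RV, RW, ST, SV, SW, SX, TU, TW, TX, UV, UW, UX, VW, VX
  2-simplices (18): PQS, PQX, PRU, PRW, PSW, PUX, QRT, QRV, QST, QVX, RTW, RUV, STX, SVW, SVX, TUW, TUX, UVW

so the chain groups are C_0 ≅ Z^9, C_1 ≅ Z^27, C_2 ≅ Z^18.

Boundary ∂_1: C_1 → C_0 sends each edge [p,q] (with p < q) to q − p.
The resulting 9×27 matrix has rank 8, and its Smith normal form has invariant factors (1,1,1,1,1,1,1,1).

The boundary map ∂_2: C_2 → C_1 acts by ∂[p,q,r] = [q,r] − [p,r] + [p,q]. For instance
  ∂STX = TX − SX + ST,
  ∂QVX = VX − QX + QV.
The 27×18 boundary matrix has rank 18 and Smith normal form diag(1,1,1,1,1,1,1,1,1,1,1,1,1,1,1,1,1,2).

Computing H_k = (kernel of ∂_k) / (image of ∂_{k+1}):

  H_0: rank C_0 − rank ∂_1 = 9 − 8 = 1, and the invariant factors of ∂_1 are all 1, so H_0 ≅ Z.
  H_1: rank ker ∂_1 − rank ∂_2 = (27 − 8) − 18 = 1, and ∂_2 has invariant factor 2 > 1, so H_1 ≅ Z ⊕ Z/2.
  H_2: rank ker ∂_2 − rank ∂_3 = (18 − 18) − 0 = 0, and there is no ∂_3, so H_2 ≅ 0.

(K is a triangulation of the Klein bottle.)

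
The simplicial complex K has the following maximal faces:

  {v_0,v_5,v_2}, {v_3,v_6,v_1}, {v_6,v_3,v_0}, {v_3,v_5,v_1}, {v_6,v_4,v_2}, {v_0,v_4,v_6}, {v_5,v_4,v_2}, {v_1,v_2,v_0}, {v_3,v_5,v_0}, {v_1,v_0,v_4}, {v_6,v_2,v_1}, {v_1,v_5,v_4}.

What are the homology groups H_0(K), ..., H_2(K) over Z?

Order the vertices as v_0 < v_1 < v_2 < v_3 < v_4 < v_5 < v_6. Listing each simplex with vertices in this order, K has dimension 2 with simplices:

  0-simplices (7): [v_0], [v_1], [v_2], [v_3], [v_4], [v_5], [v_6]
  1-simplices (18): (18 of them)
  2-simplices (12): (12 of them)

so the chain groups are C_0 ≅ Z^7, C_1 ≅ Z^18, C_2 ≅ Z^12.

The boundary map ∂_1: C_1 → C_0 maps an edge to its endpoints' difference, ∂[p,q] = q − p.
As a 7×18 matrix over Z this has rank 6, with invariant factors (1,1,1,1,1,1).

∂_2: C_2 → C_1 maps a triangle to the signed sum of its edges. For instance
  ∂[v_1,v_3,v_6] = [v_3,v_6] − [v_1,v_6] + [v_1,v_3],
  ∂[v_0,v_4,v_6] = [v_4,v_6] − [v_0,v_6] + [v_0,v_4].
The 18×12 boundary matrix has rank 12 and Smith normal form diag(1,1,1,1,1,1,1,1,1,1,1,2).

Computing H_k = (kernel of ∂_k) / (image of ∂_{k+1}):

  H_0: rank C_0 − rank ∂_1 = 7 − 6 = 1, and the invariant factors of ∂_1 are all 1, so H_0 = Z.
  H_1: rank ker ∂_1 − rank ∂_2 = (18 − 6) − 12 = 0, and ∂_2 has invariant factor 2 > 1, so H_1 = Z/2.
  H_2: rank ker ∂_2 − rank ∂_3 = (12 − 12) − 0 = 0, and there is no ∂_3, so H_2 = 0.

As a check, the Euler characteristic is 7 − 18 + 12 = 1, which agrees with 1 − 0 + 0 = 1.

H_0 ≅ Z,  H_1 ≅ Z/2,  H_2 = 0.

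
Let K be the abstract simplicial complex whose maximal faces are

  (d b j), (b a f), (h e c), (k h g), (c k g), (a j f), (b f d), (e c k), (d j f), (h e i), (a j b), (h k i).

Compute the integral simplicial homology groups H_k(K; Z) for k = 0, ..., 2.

H_0 = Z^2,  H_1 = Z,  H_2 = Z.

Order the vertices as a < b < c < d < e < f < g < h < i < j < k. Listing each simplex with vertices in this order, K has dimension 2 with simplices:

  0-simplices (11): a, b, c, d, e, f, g, h, i, j, k
  1-simplices (21): ab, af, aj, bd, bf, bj, ce, cg, ch, ck, df, dj, eh, ei, ek, fj, gh, gk, hi, hk, ik
  2-simplices (12): abf, abj, afj, bdf, bdj, ceh, cek, cgk, dfj, ehi, ghk, hik

Hence C_0 ≅ Z^11, C_1 ≅ Z^21, C_2 ≅ Z^12.

Boundary ∂_1: C_1 → C_0 maps an edge to its endpoints' difference, ∂[p,q] = q − p. For instance
  ∂ch = h − c.
This gives a 11×21 integer matrix of rank 9; reducing to Smith normal form yields diagonal entries (1,1,1,1,1,1,1,1,1).

∂_2: C_2 → C_1 maps a triangle to the signed sum of its edges. For instance
  ∂afj = fj − aj + af,
  ∂hik = ik − hk + hi.
This gives a 21×12 integer matrix of rank 11; reducing to Smith normal form yields diagonal entries (1,1,1,1,1,1,1,1,1,1,1).

Now H_k = ker ∂_k / im ∂_{k+1}, so:

  H_0: rank C_0 − rank ∂_1 = 11 − 9 = 2, and the invariant factors of ∂_1 are all 1, so H_0 ≅ Z^2.
  H_1: rank ker ∂_1 − rank ∂_2 = (21 − 9) − 11 = 1, and the invariant factors of ∂_2 are all 1, so H_1 ≅ Z.
  H_2: rank ker ∂_2 − rank ∂_3 = (12 − 11) − 0 = 1, and there is no ∂_3, so H_2 ≅ Z.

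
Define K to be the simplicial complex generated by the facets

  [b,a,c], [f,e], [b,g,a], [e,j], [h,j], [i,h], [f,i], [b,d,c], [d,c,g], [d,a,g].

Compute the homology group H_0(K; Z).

Fix the vertex order a < b < c < d < e < f < g < h < i < j and write every simplex with vertices in increasing order. Then dim K = 2 and the simplices of K are:

  0-simplices (10): a, b, c, d, e, f, g, h, i, j
  1-simplices (15): ab, ac, ad, ag, bc, bd, bg, cd, cg, dg, ef, ej, fi, hi, hj
  2-simplices (5): abc, abg, adg, bcd, cdg

so the chain groups are C_0 ≅ Z^10, C_1 ≅ Z^15, C_2 ≅ Z^5.

The boundary map ∂_1: C_1 → C_0 maps an edge to its endpoints' difference, ∂[p,q] = q − p. For instance
  ∂ag = g − a.
This gives a 10×15 integer matrix of rank 8; reducing to Smith normal form yields diagonal entries (1,1,1,1,1,1,1,1).

The boundary map ∂_2: C_2 → C_1 acts by ∂[p,q,r] = [q,r] − [p,r] + [p,q]. For instance
  ∂bcd = cd − bd + bc,
  ∂abg = bg − ag + ab.
The resulting 15×5 matrix has rank 5, and its Smith normal form has invariant factors (1,1,1,1,1).

Now H_k = ker ∂_k / im ∂_{k+1}, so:

  H_0: rank C_0 − rank ∂_1 = 10 − 8 = 2, and the invariant factors of ∂_1 are all 1, so H_0 ≅ Z^2.

H_0 ≅ Z^2.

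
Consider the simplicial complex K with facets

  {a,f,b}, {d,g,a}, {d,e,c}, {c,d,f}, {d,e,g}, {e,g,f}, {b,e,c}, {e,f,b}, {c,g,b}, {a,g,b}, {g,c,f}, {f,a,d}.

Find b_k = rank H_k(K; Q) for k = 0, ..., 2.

b_0 = 1, b_1 = 0, b_2 = 0.

Order the vertices as a < b < c < d < e < f < g. Listing each simplex with vertices in this order, K has dimension 2 with simplices:

  0-simplices (7): a, b, c, d, e, f, g
  1-simplices (18): ab, ad, af, ag, bc, be, bf, bg, cd, ce, cf, cg, de, df, dg, ef, eg, fg
  2-simplices (12): abf, abg, adf, adg, bce, bcg, bef, cde, cdf, cfg, deg, efg

giving chain groups C_0 ≅ Z^7, C_1 ≅ Z^18, C_2 ≅ Z^12.

∂_1: C_1 → C_0 is given by ∂[p,q] = [q] − [p].
This gives a 7×18 integer matrix of rank 6; reducing to Smith normal form yields diagonal entries (1,1,1,1,1,1).

The boundary map ∂_2: C_2 → C_1 maps a triangle to the signed sum of its edges. For instance
  ∂bcg = cg − bg + bc,
  ∂abf = bf − af + ab.
As a 18×12 matrix over Z this has rank 12, with invariant factors (1,1,1,1,1,1,1,1,1,1,1,2).

From H_k ≅ ker(∂_k) / im(∂_{k+1}) we obtain:

  H_0: rank C_0 − rank ∂_1 = 7 − 6 = 1, and the invariant factors of ∂_1 are all 1, so H_0 = Z.
  H_1: rank ker ∂_1 − rank ∂_2 = (18 − 6) − 12 = 0, and ∂_2 has invariant factor 2 > 1, so H_1 = Z/2.
  H_2: rank ker ∂_2 − rank ∂_3 = (12 − 12) − 0 = 0, and there is no ∂_3, so H_2 = 0.

As a check, the Euler characteristic is 7 − 18 + 12 = 1, which agrees with 1 − 0 + 0 = 1.

Hence the Betti numbers are b_0 = 1, b_1 = 0, b_2 = 0.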